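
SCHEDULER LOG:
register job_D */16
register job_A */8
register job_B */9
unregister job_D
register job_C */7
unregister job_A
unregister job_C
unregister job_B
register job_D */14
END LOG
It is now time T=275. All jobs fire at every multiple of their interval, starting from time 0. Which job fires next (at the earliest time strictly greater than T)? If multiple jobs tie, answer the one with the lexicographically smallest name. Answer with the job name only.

Op 1: register job_D */16 -> active={job_D:*/16}
Op 2: register job_A */8 -> active={job_A:*/8, job_D:*/16}
Op 3: register job_B */9 -> active={job_A:*/8, job_B:*/9, job_D:*/16}
Op 4: unregister job_D -> active={job_A:*/8, job_B:*/9}
Op 5: register job_C */7 -> active={job_A:*/8, job_B:*/9, job_C:*/7}
Op 6: unregister job_A -> active={job_B:*/9, job_C:*/7}
Op 7: unregister job_C -> active={job_B:*/9}
Op 8: unregister job_B -> active={}
Op 9: register job_D */14 -> active={job_D:*/14}
  job_D: interval 14, next fire after T=275 is 280
Earliest = 280, winner (lex tiebreak) = job_D

Answer: job_D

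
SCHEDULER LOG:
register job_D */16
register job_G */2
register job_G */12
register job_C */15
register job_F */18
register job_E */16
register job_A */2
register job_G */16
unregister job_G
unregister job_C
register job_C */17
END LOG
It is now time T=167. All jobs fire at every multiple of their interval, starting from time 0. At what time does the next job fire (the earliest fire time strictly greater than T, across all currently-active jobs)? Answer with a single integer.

Op 1: register job_D */16 -> active={job_D:*/16}
Op 2: register job_G */2 -> active={job_D:*/16, job_G:*/2}
Op 3: register job_G */12 -> active={job_D:*/16, job_G:*/12}
Op 4: register job_C */15 -> active={job_C:*/15, job_D:*/16, job_G:*/12}
Op 5: register job_F */18 -> active={job_C:*/15, job_D:*/16, job_F:*/18, job_G:*/12}
Op 6: register job_E */16 -> active={job_C:*/15, job_D:*/16, job_E:*/16, job_F:*/18, job_G:*/12}
Op 7: register job_A */2 -> active={job_A:*/2, job_C:*/15, job_D:*/16, job_E:*/16, job_F:*/18, job_G:*/12}
Op 8: register job_G */16 -> active={job_A:*/2, job_C:*/15, job_D:*/16, job_E:*/16, job_F:*/18, job_G:*/16}
Op 9: unregister job_G -> active={job_A:*/2, job_C:*/15, job_D:*/16, job_E:*/16, job_F:*/18}
Op 10: unregister job_C -> active={job_A:*/2, job_D:*/16, job_E:*/16, job_F:*/18}
Op 11: register job_C */17 -> active={job_A:*/2, job_C:*/17, job_D:*/16, job_E:*/16, job_F:*/18}
  job_A: interval 2, next fire after T=167 is 168
  job_C: interval 17, next fire after T=167 is 170
  job_D: interval 16, next fire after T=167 is 176
  job_E: interval 16, next fire after T=167 is 176
  job_F: interval 18, next fire after T=167 is 180
Earliest fire time = 168 (job job_A)

Answer: 168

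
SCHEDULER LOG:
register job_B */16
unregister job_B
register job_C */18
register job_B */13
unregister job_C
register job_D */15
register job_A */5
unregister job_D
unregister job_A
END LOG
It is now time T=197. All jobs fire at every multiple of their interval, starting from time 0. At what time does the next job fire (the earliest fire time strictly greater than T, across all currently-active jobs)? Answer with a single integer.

Answer: 208

Derivation:
Op 1: register job_B */16 -> active={job_B:*/16}
Op 2: unregister job_B -> active={}
Op 3: register job_C */18 -> active={job_C:*/18}
Op 4: register job_B */13 -> active={job_B:*/13, job_C:*/18}
Op 5: unregister job_C -> active={job_B:*/13}
Op 6: register job_D */15 -> active={job_B:*/13, job_D:*/15}
Op 7: register job_A */5 -> active={job_A:*/5, job_B:*/13, job_D:*/15}
Op 8: unregister job_D -> active={job_A:*/5, job_B:*/13}
Op 9: unregister job_A -> active={job_B:*/13}
  job_B: interval 13, next fire after T=197 is 208
Earliest fire time = 208 (job job_B)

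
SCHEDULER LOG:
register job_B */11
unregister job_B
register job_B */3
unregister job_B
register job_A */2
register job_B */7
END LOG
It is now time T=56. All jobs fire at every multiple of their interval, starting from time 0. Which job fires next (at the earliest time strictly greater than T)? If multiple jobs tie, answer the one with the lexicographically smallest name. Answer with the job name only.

Answer: job_A

Derivation:
Op 1: register job_B */11 -> active={job_B:*/11}
Op 2: unregister job_B -> active={}
Op 3: register job_B */3 -> active={job_B:*/3}
Op 4: unregister job_B -> active={}
Op 5: register job_A */2 -> active={job_A:*/2}
Op 6: register job_B */7 -> active={job_A:*/2, job_B:*/7}
  job_A: interval 2, next fire after T=56 is 58
  job_B: interval 7, next fire after T=56 is 63
Earliest = 58, winner (lex tiebreak) = job_A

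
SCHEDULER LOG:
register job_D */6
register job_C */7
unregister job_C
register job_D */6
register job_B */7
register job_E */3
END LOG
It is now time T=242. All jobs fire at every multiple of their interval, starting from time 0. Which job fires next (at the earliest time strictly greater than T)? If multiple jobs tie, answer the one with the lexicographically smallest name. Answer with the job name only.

Answer: job_E

Derivation:
Op 1: register job_D */6 -> active={job_D:*/6}
Op 2: register job_C */7 -> active={job_C:*/7, job_D:*/6}
Op 3: unregister job_C -> active={job_D:*/6}
Op 4: register job_D */6 -> active={job_D:*/6}
Op 5: register job_B */7 -> active={job_B:*/7, job_D:*/6}
Op 6: register job_E */3 -> active={job_B:*/7, job_D:*/6, job_E:*/3}
  job_B: interval 7, next fire after T=242 is 245
  job_D: interval 6, next fire after T=242 is 246
  job_E: interval 3, next fire after T=242 is 243
Earliest = 243, winner (lex tiebreak) = job_E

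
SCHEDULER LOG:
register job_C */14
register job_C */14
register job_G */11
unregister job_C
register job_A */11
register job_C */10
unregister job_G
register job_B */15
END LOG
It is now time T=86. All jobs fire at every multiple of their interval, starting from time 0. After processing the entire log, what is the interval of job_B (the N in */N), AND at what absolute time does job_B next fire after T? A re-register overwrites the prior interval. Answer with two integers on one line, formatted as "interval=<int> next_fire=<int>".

Op 1: register job_C */14 -> active={job_C:*/14}
Op 2: register job_C */14 -> active={job_C:*/14}
Op 3: register job_G */11 -> active={job_C:*/14, job_G:*/11}
Op 4: unregister job_C -> active={job_G:*/11}
Op 5: register job_A */11 -> active={job_A:*/11, job_G:*/11}
Op 6: register job_C */10 -> active={job_A:*/11, job_C:*/10, job_G:*/11}
Op 7: unregister job_G -> active={job_A:*/11, job_C:*/10}
Op 8: register job_B */15 -> active={job_A:*/11, job_B:*/15, job_C:*/10}
Final interval of job_B = 15
Next fire of job_B after T=86: (86//15+1)*15 = 90

Answer: interval=15 next_fire=90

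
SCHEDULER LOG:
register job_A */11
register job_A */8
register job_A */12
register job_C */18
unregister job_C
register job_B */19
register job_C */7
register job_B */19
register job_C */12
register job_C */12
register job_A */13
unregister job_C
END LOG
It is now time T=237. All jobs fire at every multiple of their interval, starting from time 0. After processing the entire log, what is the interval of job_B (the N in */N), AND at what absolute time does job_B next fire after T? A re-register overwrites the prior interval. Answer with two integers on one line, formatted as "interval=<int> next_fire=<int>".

Answer: interval=19 next_fire=247

Derivation:
Op 1: register job_A */11 -> active={job_A:*/11}
Op 2: register job_A */8 -> active={job_A:*/8}
Op 3: register job_A */12 -> active={job_A:*/12}
Op 4: register job_C */18 -> active={job_A:*/12, job_C:*/18}
Op 5: unregister job_C -> active={job_A:*/12}
Op 6: register job_B */19 -> active={job_A:*/12, job_B:*/19}
Op 7: register job_C */7 -> active={job_A:*/12, job_B:*/19, job_C:*/7}
Op 8: register job_B */19 -> active={job_A:*/12, job_B:*/19, job_C:*/7}
Op 9: register job_C */12 -> active={job_A:*/12, job_B:*/19, job_C:*/12}
Op 10: register job_C */12 -> active={job_A:*/12, job_B:*/19, job_C:*/12}
Op 11: register job_A */13 -> active={job_A:*/13, job_B:*/19, job_C:*/12}
Op 12: unregister job_C -> active={job_A:*/13, job_B:*/19}
Final interval of job_B = 19
Next fire of job_B after T=237: (237//19+1)*19 = 247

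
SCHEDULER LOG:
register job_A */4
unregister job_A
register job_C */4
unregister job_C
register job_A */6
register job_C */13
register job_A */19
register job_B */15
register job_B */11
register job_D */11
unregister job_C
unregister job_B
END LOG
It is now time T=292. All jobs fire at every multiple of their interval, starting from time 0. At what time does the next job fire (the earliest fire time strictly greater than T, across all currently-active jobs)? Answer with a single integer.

Answer: 297

Derivation:
Op 1: register job_A */4 -> active={job_A:*/4}
Op 2: unregister job_A -> active={}
Op 3: register job_C */4 -> active={job_C:*/4}
Op 4: unregister job_C -> active={}
Op 5: register job_A */6 -> active={job_A:*/6}
Op 6: register job_C */13 -> active={job_A:*/6, job_C:*/13}
Op 7: register job_A */19 -> active={job_A:*/19, job_C:*/13}
Op 8: register job_B */15 -> active={job_A:*/19, job_B:*/15, job_C:*/13}
Op 9: register job_B */11 -> active={job_A:*/19, job_B:*/11, job_C:*/13}
Op 10: register job_D */11 -> active={job_A:*/19, job_B:*/11, job_C:*/13, job_D:*/11}
Op 11: unregister job_C -> active={job_A:*/19, job_B:*/11, job_D:*/11}
Op 12: unregister job_B -> active={job_A:*/19, job_D:*/11}
  job_A: interval 19, next fire after T=292 is 304
  job_D: interval 11, next fire after T=292 is 297
Earliest fire time = 297 (job job_D)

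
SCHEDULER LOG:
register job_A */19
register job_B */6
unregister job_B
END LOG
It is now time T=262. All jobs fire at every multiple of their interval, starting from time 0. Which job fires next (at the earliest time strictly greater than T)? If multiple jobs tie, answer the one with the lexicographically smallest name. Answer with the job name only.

Op 1: register job_A */19 -> active={job_A:*/19}
Op 2: register job_B */6 -> active={job_A:*/19, job_B:*/6}
Op 3: unregister job_B -> active={job_A:*/19}
  job_A: interval 19, next fire after T=262 is 266
Earliest = 266, winner (lex tiebreak) = job_A

Answer: job_A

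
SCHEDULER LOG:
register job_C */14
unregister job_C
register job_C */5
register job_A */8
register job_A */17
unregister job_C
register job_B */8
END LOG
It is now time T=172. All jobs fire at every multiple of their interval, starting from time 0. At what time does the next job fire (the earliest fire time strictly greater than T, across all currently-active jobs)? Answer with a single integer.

Answer: 176

Derivation:
Op 1: register job_C */14 -> active={job_C:*/14}
Op 2: unregister job_C -> active={}
Op 3: register job_C */5 -> active={job_C:*/5}
Op 4: register job_A */8 -> active={job_A:*/8, job_C:*/5}
Op 5: register job_A */17 -> active={job_A:*/17, job_C:*/5}
Op 6: unregister job_C -> active={job_A:*/17}
Op 7: register job_B */8 -> active={job_A:*/17, job_B:*/8}
  job_A: interval 17, next fire after T=172 is 187
  job_B: interval 8, next fire after T=172 is 176
Earliest fire time = 176 (job job_B)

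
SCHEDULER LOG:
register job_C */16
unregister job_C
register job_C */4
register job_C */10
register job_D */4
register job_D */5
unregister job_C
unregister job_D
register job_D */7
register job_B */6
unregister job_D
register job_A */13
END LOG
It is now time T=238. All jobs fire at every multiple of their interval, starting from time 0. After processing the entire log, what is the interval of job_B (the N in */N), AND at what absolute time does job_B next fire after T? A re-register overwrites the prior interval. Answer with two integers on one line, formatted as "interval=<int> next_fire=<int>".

Answer: interval=6 next_fire=240

Derivation:
Op 1: register job_C */16 -> active={job_C:*/16}
Op 2: unregister job_C -> active={}
Op 3: register job_C */4 -> active={job_C:*/4}
Op 4: register job_C */10 -> active={job_C:*/10}
Op 5: register job_D */4 -> active={job_C:*/10, job_D:*/4}
Op 6: register job_D */5 -> active={job_C:*/10, job_D:*/5}
Op 7: unregister job_C -> active={job_D:*/5}
Op 8: unregister job_D -> active={}
Op 9: register job_D */7 -> active={job_D:*/7}
Op 10: register job_B */6 -> active={job_B:*/6, job_D:*/7}
Op 11: unregister job_D -> active={job_B:*/6}
Op 12: register job_A */13 -> active={job_A:*/13, job_B:*/6}
Final interval of job_B = 6
Next fire of job_B after T=238: (238//6+1)*6 = 240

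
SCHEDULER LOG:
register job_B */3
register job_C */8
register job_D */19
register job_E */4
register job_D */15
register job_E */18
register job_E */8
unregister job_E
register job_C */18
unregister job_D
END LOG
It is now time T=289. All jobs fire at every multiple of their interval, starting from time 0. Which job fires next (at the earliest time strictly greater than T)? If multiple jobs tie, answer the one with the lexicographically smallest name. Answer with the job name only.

Answer: job_B

Derivation:
Op 1: register job_B */3 -> active={job_B:*/3}
Op 2: register job_C */8 -> active={job_B:*/3, job_C:*/8}
Op 3: register job_D */19 -> active={job_B:*/3, job_C:*/8, job_D:*/19}
Op 4: register job_E */4 -> active={job_B:*/3, job_C:*/8, job_D:*/19, job_E:*/4}
Op 5: register job_D */15 -> active={job_B:*/3, job_C:*/8, job_D:*/15, job_E:*/4}
Op 6: register job_E */18 -> active={job_B:*/3, job_C:*/8, job_D:*/15, job_E:*/18}
Op 7: register job_E */8 -> active={job_B:*/3, job_C:*/8, job_D:*/15, job_E:*/8}
Op 8: unregister job_E -> active={job_B:*/3, job_C:*/8, job_D:*/15}
Op 9: register job_C */18 -> active={job_B:*/3, job_C:*/18, job_D:*/15}
Op 10: unregister job_D -> active={job_B:*/3, job_C:*/18}
  job_B: interval 3, next fire after T=289 is 291
  job_C: interval 18, next fire after T=289 is 306
Earliest = 291, winner (lex tiebreak) = job_B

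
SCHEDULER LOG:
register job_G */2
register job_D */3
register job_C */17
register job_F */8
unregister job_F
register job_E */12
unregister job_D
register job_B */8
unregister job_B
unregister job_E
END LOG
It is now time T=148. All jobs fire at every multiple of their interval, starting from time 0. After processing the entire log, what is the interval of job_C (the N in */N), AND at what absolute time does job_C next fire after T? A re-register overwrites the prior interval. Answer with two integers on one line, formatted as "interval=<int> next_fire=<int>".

Answer: interval=17 next_fire=153

Derivation:
Op 1: register job_G */2 -> active={job_G:*/2}
Op 2: register job_D */3 -> active={job_D:*/3, job_G:*/2}
Op 3: register job_C */17 -> active={job_C:*/17, job_D:*/3, job_G:*/2}
Op 4: register job_F */8 -> active={job_C:*/17, job_D:*/3, job_F:*/8, job_G:*/2}
Op 5: unregister job_F -> active={job_C:*/17, job_D:*/3, job_G:*/2}
Op 6: register job_E */12 -> active={job_C:*/17, job_D:*/3, job_E:*/12, job_G:*/2}
Op 7: unregister job_D -> active={job_C:*/17, job_E:*/12, job_G:*/2}
Op 8: register job_B */8 -> active={job_B:*/8, job_C:*/17, job_E:*/12, job_G:*/2}
Op 9: unregister job_B -> active={job_C:*/17, job_E:*/12, job_G:*/2}
Op 10: unregister job_E -> active={job_C:*/17, job_G:*/2}
Final interval of job_C = 17
Next fire of job_C after T=148: (148//17+1)*17 = 153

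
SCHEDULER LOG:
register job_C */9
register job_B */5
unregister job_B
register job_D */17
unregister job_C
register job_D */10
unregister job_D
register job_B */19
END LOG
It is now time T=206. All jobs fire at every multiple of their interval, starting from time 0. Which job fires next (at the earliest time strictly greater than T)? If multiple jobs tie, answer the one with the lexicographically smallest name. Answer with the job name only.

Answer: job_B

Derivation:
Op 1: register job_C */9 -> active={job_C:*/9}
Op 2: register job_B */5 -> active={job_B:*/5, job_C:*/9}
Op 3: unregister job_B -> active={job_C:*/9}
Op 4: register job_D */17 -> active={job_C:*/9, job_D:*/17}
Op 5: unregister job_C -> active={job_D:*/17}
Op 6: register job_D */10 -> active={job_D:*/10}
Op 7: unregister job_D -> active={}
Op 8: register job_B */19 -> active={job_B:*/19}
  job_B: interval 19, next fire after T=206 is 209
Earliest = 209, winner (lex tiebreak) = job_B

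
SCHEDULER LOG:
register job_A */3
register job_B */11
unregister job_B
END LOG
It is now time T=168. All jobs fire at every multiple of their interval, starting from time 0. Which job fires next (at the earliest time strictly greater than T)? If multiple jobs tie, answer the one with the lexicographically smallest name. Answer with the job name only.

Op 1: register job_A */3 -> active={job_A:*/3}
Op 2: register job_B */11 -> active={job_A:*/3, job_B:*/11}
Op 3: unregister job_B -> active={job_A:*/3}
  job_A: interval 3, next fire after T=168 is 171
Earliest = 171, winner (lex tiebreak) = job_A

Answer: job_A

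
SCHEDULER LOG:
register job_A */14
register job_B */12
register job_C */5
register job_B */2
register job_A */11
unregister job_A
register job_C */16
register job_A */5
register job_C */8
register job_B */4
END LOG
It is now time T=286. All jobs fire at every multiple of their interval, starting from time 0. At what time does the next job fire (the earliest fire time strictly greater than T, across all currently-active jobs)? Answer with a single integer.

Answer: 288

Derivation:
Op 1: register job_A */14 -> active={job_A:*/14}
Op 2: register job_B */12 -> active={job_A:*/14, job_B:*/12}
Op 3: register job_C */5 -> active={job_A:*/14, job_B:*/12, job_C:*/5}
Op 4: register job_B */2 -> active={job_A:*/14, job_B:*/2, job_C:*/5}
Op 5: register job_A */11 -> active={job_A:*/11, job_B:*/2, job_C:*/5}
Op 6: unregister job_A -> active={job_B:*/2, job_C:*/5}
Op 7: register job_C */16 -> active={job_B:*/2, job_C:*/16}
Op 8: register job_A */5 -> active={job_A:*/5, job_B:*/2, job_C:*/16}
Op 9: register job_C */8 -> active={job_A:*/5, job_B:*/2, job_C:*/8}
Op 10: register job_B */4 -> active={job_A:*/5, job_B:*/4, job_C:*/8}
  job_A: interval 5, next fire after T=286 is 290
  job_B: interval 4, next fire after T=286 is 288
  job_C: interval 8, next fire after T=286 is 288
Earliest fire time = 288 (job job_B)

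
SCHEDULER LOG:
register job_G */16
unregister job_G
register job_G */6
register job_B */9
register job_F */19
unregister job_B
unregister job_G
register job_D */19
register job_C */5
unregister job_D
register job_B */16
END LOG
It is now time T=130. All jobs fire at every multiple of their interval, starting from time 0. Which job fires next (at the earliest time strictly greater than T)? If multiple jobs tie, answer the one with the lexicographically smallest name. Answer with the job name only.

Op 1: register job_G */16 -> active={job_G:*/16}
Op 2: unregister job_G -> active={}
Op 3: register job_G */6 -> active={job_G:*/6}
Op 4: register job_B */9 -> active={job_B:*/9, job_G:*/6}
Op 5: register job_F */19 -> active={job_B:*/9, job_F:*/19, job_G:*/6}
Op 6: unregister job_B -> active={job_F:*/19, job_G:*/6}
Op 7: unregister job_G -> active={job_F:*/19}
Op 8: register job_D */19 -> active={job_D:*/19, job_F:*/19}
Op 9: register job_C */5 -> active={job_C:*/5, job_D:*/19, job_F:*/19}
Op 10: unregister job_D -> active={job_C:*/5, job_F:*/19}
Op 11: register job_B */16 -> active={job_B:*/16, job_C:*/5, job_F:*/19}
  job_B: interval 16, next fire after T=130 is 144
  job_C: interval 5, next fire after T=130 is 135
  job_F: interval 19, next fire after T=130 is 133
Earliest = 133, winner (lex tiebreak) = job_F

Answer: job_F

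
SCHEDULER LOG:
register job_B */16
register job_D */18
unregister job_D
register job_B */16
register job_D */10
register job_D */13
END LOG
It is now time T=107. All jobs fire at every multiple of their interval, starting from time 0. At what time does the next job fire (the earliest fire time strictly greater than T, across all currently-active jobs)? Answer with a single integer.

Answer: 112

Derivation:
Op 1: register job_B */16 -> active={job_B:*/16}
Op 2: register job_D */18 -> active={job_B:*/16, job_D:*/18}
Op 3: unregister job_D -> active={job_B:*/16}
Op 4: register job_B */16 -> active={job_B:*/16}
Op 5: register job_D */10 -> active={job_B:*/16, job_D:*/10}
Op 6: register job_D */13 -> active={job_B:*/16, job_D:*/13}
  job_B: interval 16, next fire after T=107 is 112
  job_D: interval 13, next fire after T=107 is 117
Earliest fire time = 112 (job job_B)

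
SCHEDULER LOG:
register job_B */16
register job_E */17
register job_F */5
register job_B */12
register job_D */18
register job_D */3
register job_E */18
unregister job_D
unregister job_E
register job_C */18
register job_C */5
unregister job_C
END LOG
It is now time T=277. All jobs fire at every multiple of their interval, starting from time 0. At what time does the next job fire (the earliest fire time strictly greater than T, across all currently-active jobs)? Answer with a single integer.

Answer: 280

Derivation:
Op 1: register job_B */16 -> active={job_B:*/16}
Op 2: register job_E */17 -> active={job_B:*/16, job_E:*/17}
Op 3: register job_F */5 -> active={job_B:*/16, job_E:*/17, job_F:*/5}
Op 4: register job_B */12 -> active={job_B:*/12, job_E:*/17, job_F:*/5}
Op 5: register job_D */18 -> active={job_B:*/12, job_D:*/18, job_E:*/17, job_F:*/5}
Op 6: register job_D */3 -> active={job_B:*/12, job_D:*/3, job_E:*/17, job_F:*/5}
Op 7: register job_E */18 -> active={job_B:*/12, job_D:*/3, job_E:*/18, job_F:*/5}
Op 8: unregister job_D -> active={job_B:*/12, job_E:*/18, job_F:*/5}
Op 9: unregister job_E -> active={job_B:*/12, job_F:*/5}
Op 10: register job_C */18 -> active={job_B:*/12, job_C:*/18, job_F:*/5}
Op 11: register job_C */5 -> active={job_B:*/12, job_C:*/5, job_F:*/5}
Op 12: unregister job_C -> active={job_B:*/12, job_F:*/5}
  job_B: interval 12, next fire after T=277 is 288
  job_F: interval 5, next fire after T=277 is 280
Earliest fire time = 280 (job job_F)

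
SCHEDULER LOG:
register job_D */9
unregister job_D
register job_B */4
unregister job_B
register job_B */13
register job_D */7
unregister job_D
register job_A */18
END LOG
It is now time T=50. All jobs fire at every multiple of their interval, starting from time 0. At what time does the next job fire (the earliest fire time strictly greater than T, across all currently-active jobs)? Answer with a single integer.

Op 1: register job_D */9 -> active={job_D:*/9}
Op 2: unregister job_D -> active={}
Op 3: register job_B */4 -> active={job_B:*/4}
Op 4: unregister job_B -> active={}
Op 5: register job_B */13 -> active={job_B:*/13}
Op 6: register job_D */7 -> active={job_B:*/13, job_D:*/7}
Op 7: unregister job_D -> active={job_B:*/13}
Op 8: register job_A */18 -> active={job_A:*/18, job_B:*/13}
  job_A: interval 18, next fire after T=50 is 54
  job_B: interval 13, next fire after T=50 is 52
Earliest fire time = 52 (job job_B)

Answer: 52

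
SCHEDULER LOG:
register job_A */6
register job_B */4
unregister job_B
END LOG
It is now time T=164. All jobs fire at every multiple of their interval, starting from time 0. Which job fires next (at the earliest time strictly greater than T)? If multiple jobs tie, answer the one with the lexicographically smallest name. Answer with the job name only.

Answer: job_A

Derivation:
Op 1: register job_A */6 -> active={job_A:*/6}
Op 2: register job_B */4 -> active={job_A:*/6, job_B:*/4}
Op 3: unregister job_B -> active={job_A:*/6}
  job_A: interval 6, next fire after T=164 is 168
Earliest = 168, winner (lex tiebreak) = job_A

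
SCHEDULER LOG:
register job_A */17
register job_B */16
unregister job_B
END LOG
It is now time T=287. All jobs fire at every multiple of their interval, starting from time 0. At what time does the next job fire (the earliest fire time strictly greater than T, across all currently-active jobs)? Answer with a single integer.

Op 1: register job_A */17 -> active={job_A:*/17}
Op 2: register job_B */16 -> active={job_A:*/17, job_B:*/16}
Op 3: unregister job_B -> active={job_A:*/17}
  job_A: interval 17, next fire after T=287 is 289
Earliest fire time = 289 (job job_A)

Answer: 289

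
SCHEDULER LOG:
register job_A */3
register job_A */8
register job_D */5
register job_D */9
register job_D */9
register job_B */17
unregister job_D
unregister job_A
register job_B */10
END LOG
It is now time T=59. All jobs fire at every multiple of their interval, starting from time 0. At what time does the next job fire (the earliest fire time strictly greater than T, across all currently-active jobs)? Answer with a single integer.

Answer: 60

Derivation:
Op 1: register job_A */3 -> active={job_A:*/3}
Op 2: register job_A */8 -> active={job_A:*/8}
Op 3: register job_D */5 -> active={job_A:*/8, job_D:*/5}
Op 4: register job_D */9 -> active={job_A:*/8, job_D:*/9}
Op 5: register job_D */9 -> active={job_A:*/8, job_D:*/9}
Op 6: register job_B */17 -> active={job_A:*/8, job_B:*/17, job_D:*/9}
Op 7: unregister job_D -> active={job_A:*/8, job_B:*/17}
Op 8: unregister job_A -> active={job_B:*/17}
Op 9: register job_B */10 -> active={job_B:*/10}
  job_B: interval 10, next fire after T=59 is 60
Earliest fire time = 60 (job job_B)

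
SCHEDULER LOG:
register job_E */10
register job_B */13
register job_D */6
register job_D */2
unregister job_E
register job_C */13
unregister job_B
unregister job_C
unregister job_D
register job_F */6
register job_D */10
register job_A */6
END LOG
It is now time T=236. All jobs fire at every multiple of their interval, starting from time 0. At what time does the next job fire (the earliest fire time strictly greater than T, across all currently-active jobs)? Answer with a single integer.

Answer: 240

Derivation:
Op 1: register job_E */10 -> active={job_E:*/10}
Op 2: register job_B */13 -> active={job_B:*/13, job_E:*/10}
Op 3: register job_D */6 -> active={job_B:*/13, job_D:*/6, job_E:*/10}
Op 4: register job_D */2 -> active={job_B:*/13, job_D:*/2, job_E:*/10}
Op 5: unregister job_E -> active={job_B:*/13, job_D:*/2}
Op 6: register job_C */13 -> active={job_B:*/13, job_C:*/13, job_D:*/2}
Op 7: unregister job_B -> active={job_C:*/13, job_D:*/2}
Op 8: unregister job_C -> active={job_D:*/2}
Op 9: unregister job_D -> active={}
Op 10: register job_F */6 -> active={job_F:*/6}
Op 11: register job_D */10 -> active={job_D:*/10, job_F:*/6}
Op 12: register job_A */6 -> active={job_A:*/6, job_D:*/10, job_F:*/6}
  job_A: interval 6, next fire after T=236 is 240
  job_D: interval 10, next fire after T=236 is 240
  job_F: interval 6, next fire after T=236 is 240
Earliest fire time = 240 (job job_A)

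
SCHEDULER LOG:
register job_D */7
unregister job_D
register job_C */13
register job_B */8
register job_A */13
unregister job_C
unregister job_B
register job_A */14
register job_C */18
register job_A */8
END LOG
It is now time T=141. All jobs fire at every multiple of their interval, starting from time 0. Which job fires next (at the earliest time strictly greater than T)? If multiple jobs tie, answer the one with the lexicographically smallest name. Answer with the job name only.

Answer: job_A

Derivation:
Op 1: register job_D */7 -> active={job_D:*/7}
Op 2: unregister job_D -> active={}
Op 3: register job_C */13 -> active={job_C:*/13}
Op 4: register job_B */8 -> active={job_B:*/8, job_C:*/13}
Op 5: register job_A */13 -> active={job_A:*/13, job_B:*/8, job_C:*/13}
Op 6: unregister job_C -> active={job_A:*/13, job_B:*/8}
Op 7: unregister job_B -> active={job_A:*/13}
Op 8: register job_A */14 -> active={job_A:*/14}
Op 9: register job_C */18 -> active={job_A:*/14, job_C:*/18}
Op 10: register job_A */8 -> active={job_A:*/8, job_C:*/18}
  job_A: interval 8, next fire after T=141 is 144
  job_C: interval 18, next fire after T=141 is 144
Earliest = 144, winner (lex tiebreak) = job_A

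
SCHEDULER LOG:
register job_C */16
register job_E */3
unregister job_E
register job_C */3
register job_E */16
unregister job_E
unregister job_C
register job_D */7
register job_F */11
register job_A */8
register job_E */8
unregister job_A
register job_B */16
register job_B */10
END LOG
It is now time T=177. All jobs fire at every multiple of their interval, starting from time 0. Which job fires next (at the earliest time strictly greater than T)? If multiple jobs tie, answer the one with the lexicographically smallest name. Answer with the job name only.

Answer: job_B

Derivation:
Op 1: register job_C */16 -> active={job_C:*/16}
Op 2: register job_E */3 -> active={job_C:*/16, job_E:*/3}
Op 3: unregister job_E -> active={job_C:*/16}
Op 4: register job_C */3 -> active={job_C:*/3}
Op 5: register job_E */16 -> active={job_C:*/3, job_E:*/16}
Op 6: unregister job_E -> active={job_C:*/3}
Op 7: unregister job_C -> active={}
Op 8: register job_D */7 -> active={job_D:*/7}
Op 9: register job_F */11 -> active={job_D:*/7, job_F:*/11}
Op 10: register job_A */8 -> active={job_A:*/8, job_D:*/7, job_F:*/11}
Op 11: register job_E */8 -> active={job_A:*/8, job_D:*/7, job_E:*/8, job_F:*/11}
Op 12: unregister job_A -> active={job_D:*/7, job_E:*/8, job_F:*/11}
Op 13: register job_B */16 -> active={job_B:*/16, job_D:*/7, job_E:*/8, job_F:*/11}
Op 14: register job_B */10 -> active={job_B:*/10, job_D:*/7, job_E:*/8, job_F:*/11}
  job_B: interval 10, next fire after T=177 is 180
  job_D: interval 7, next fire after T=177 is 182
  job_E: interval 8, next fire after T=177 is 184
  job_F: interval 11, next fire after T=177 is 187
Earliest = 180, winner (lex tiebreak) = job_B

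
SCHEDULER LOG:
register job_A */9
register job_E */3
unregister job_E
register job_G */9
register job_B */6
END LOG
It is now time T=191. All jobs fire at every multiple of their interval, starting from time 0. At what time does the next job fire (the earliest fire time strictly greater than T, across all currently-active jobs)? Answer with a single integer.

Op 1: register job_A */9 -> active={job_A:*/9}
Op 2: register job_E */3 -> active={job_A:*/9, job_E:*/3}
Op 3: unregister job_E -> active={job_A:*/9}
Op 4: register job_G */9 -> active={job_A:*/9, job_G:*/9}
Op 5: register job_B */6 -> active={job_A:*/9, job_B:*/6, job_G:*/9}
  job_A: interval 9, next fire after T=191 is 198
  job_B: interval 6, next fire after T=191 is 192
  job_G: interval 9, next fire after T=191 is 198
Earliest fire time = 192 (job job_B)

Answer: 192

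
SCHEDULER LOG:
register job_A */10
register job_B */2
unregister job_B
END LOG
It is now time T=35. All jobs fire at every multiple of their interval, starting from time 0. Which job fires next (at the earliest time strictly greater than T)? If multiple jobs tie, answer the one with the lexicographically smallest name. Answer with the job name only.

Op 1: register job_A */10 -> active={job_A:*/10}
Op 2: register job_B */2 -> active={job_A:*/10, job_B:*/2}
Op 3: unregister job_B -> active={job_A:*/10}
  job_A: interval 10, next fire after T=35 is 40
Earliest = 40, winner (lex tiebreak) = job_A

Answer: job_A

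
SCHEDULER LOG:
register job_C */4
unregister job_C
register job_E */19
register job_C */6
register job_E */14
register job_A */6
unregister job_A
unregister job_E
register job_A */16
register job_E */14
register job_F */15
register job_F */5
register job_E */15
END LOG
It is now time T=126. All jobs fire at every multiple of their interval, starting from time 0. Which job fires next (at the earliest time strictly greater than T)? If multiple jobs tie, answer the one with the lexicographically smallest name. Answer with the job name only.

Op 1: register job_C */4 -> active={job_C:*/4}
Op 2: unregister job_C -> active={}
Op 3: register job_E */19 -> active={job_E:*/19}
Op 4: register job_C */6 -> active={job_C:*/6, job_E:*/19}
Op 5: register job_E */14 -> active={job_C:*/6, job_E:*/14}
Op 6: register job_A */6 -> active={job_A:*/6, job_C:*/6, job_E:*/14}
Op 7: unregister job_A -> active={job_C:*/6, job_E:*/14}
Op 8: unregister job_E -> active={job_C:*/6}
Op 9: register job_A */16 -> active={job_A:*/16, job_C:*/6}
Op 10: register job_E */14 -> active={job_A:*/16, job_C:*/6, job_E:*/14}
Op 11: register job_F */15 -> active={job_A:*/16, job_C:*/6, job_E:*/14, job_F:*/15}
Op 12: register job_F */5 -> active={job_A:*/16, job_C:*/6, job_E:*/14, job_F:*/5}
Op 13: register job_E */15 -> active={job_A:*/16, job_C:*/6, job_E:*/15, job_F:*/5}
  job_A: interval 16, next fire after T=126 is 128
  job_C: interval 6, next fire after T=126 is 132
  job_E: interval 15, next fire after T=126 is 135
  job_F: interval 5, next fire after T=126 is 130
Earliest = 128, winner (lex tiebreak) = job_A

Answer: job_A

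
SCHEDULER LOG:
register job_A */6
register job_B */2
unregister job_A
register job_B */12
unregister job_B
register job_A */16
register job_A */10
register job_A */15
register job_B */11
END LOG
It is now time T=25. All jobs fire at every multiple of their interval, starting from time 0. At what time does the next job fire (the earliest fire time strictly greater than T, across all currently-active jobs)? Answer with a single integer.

Answer: 30

Derivation:
Op 1: register job_A */6 -> active={job_A:*/6}
Op 2: register job_B */2 -> active={job_A:*/6, job_B:*/2}
Op 3: unregister job_A -> active={job_B:*/2}
Op 4: register job_B */12 -> active={job_B:*/12}
Op 5: unregister job_B -> active={}
Op 6: register job_A */16 -> active={job_A:*/16}
Op 7: register job_A */10 -> active={job_A:*/10}
Op 8: register job_A */15 -> active={job_A:*/15}
Op 9: register job_B */11 -> active={job_A:*/15, job_B:*/11}
  job_A: interval 15, next fire after T=25 is 30
  job_B: interval 11, next fire after T=25 is 33
Earliest fire time = 30 (job job_A)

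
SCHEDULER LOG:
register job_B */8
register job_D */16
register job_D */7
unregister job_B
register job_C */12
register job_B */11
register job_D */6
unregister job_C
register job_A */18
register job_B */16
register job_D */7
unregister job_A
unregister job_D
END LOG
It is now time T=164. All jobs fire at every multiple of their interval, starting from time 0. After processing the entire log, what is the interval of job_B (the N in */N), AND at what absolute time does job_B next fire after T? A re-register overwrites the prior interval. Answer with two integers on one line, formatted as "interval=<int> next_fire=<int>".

Answer: interval=16 next_fire=176

Derivation:
Op 1: register job_B */8 -> active={job_B:*/8}
Op 2: register job_D */16 -> active={job_B:*/8, job_D:*/16}
Op 3: register job_D */7 -> active={job_B:*/8, job_D:*/7}
Op 4: unregister job_B -> active={job_D:*/7}
Op 5: register job_C */12 -> active={job_C:*/12, job_D:*/7}
Op 6: register job_B */11 -> active={job_B:*/11, job_C:*/12, job_D:*/7}
Op 7: register job_D */6 -> active={job_B:*/11, job_C:*/12, job_D:*/6}
Op 8: unregister job_C -> active={job_B:*/11, job_D:*/6}
Op 9: register job_A */18 -> active={job_A:*/18, job_B:*/11, job_D:*/6}
Op 10: register job_B */16 -> active={job_A:*/18, job_B:*/16, job_D:*/6}
Op 11: register job_D */7 -> active={job_A:*/18, job_B:*/16, job_D:*/7}
Op 12: unregister job_A -> active={job_B:*/16, job_D:*/7}
Op 13: unregister job_D -> active={job_B:*/16}
Final interval of job_B = 16
Next fire of job_B after T=164: (164//16+1)*16 = 176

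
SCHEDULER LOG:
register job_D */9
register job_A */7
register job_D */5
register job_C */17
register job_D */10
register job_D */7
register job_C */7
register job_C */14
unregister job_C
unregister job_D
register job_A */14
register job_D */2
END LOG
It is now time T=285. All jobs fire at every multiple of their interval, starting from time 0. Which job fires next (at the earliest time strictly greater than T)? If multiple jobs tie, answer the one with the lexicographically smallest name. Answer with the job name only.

Op 1: register job_D */9 -> active={job_D:*/9}
Op 2: register job_A */7 -> active={job_A:*/7, job_D:*/9}
Op 3: register job_D */5 -> active={job_A:*/7, job_D:*/5}
Op 4: register job_C */17 -> active={job_A:*/7, job_C:*/17, job_D:*/5}
Op 5: register job_D */10 -> active={job_A:*/7, job_C:*/17, job_D:*/10}
Op 6: register job_D */7 -> active={job_A:*/7, job_C:*/17, job_D:*/7}
Op 7: register job_C */7 -> active={job_A:*/7, job_C:*/7, job_D:*/7}
Op 8: register job_C */14 -> active={job_A:*/7, job_C:*/14, job_D:*/7}
Op 9: unregister job_C -> active={job_A:*/7, job_D:*/7}
Op 10: unregister job_D -> active={job_A:*/7}
Op 11: register job_A */14 -> active={job_A:*/14}
Op 12: register job_D */2 -> active={job_A:*/14, job_D:*/2}
  job_A: interval 14, next fire after T=285 is 294
  job_D: interval 2, next fire after T=285 is 286
Earliest = 286, winner (lex tiebreak) = job_D

Answer: job_D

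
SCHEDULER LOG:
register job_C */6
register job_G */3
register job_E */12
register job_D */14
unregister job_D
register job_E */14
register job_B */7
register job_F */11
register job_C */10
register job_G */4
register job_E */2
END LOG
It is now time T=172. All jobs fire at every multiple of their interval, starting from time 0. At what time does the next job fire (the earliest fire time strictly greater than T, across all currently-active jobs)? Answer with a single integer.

Answer: 174

Derivation:
Op 1: register job_C */6 -> active={job_C:*/6}
Op 2: register job_G */3 -> active={job_C:*/6, job_G:*/3}
Op 3: register job_E */12 -> active={job_C:*/6, job_E:*/12, job_G:*/3}
Op 4: register job_D */14 -> active={job_C:*/6, job_D:*/14, job_E:*/12, job_G:*/3}
Op 5: unregister job_D -> active={job_C:*/6, job_E:*/12, job_G:*/3}
Op 6: register job_E */14 -> active={job_C:*/6, job_E:*/14, job_G:*/3}
Op 7: register job_B */7 -> active={job_B:*/7, job_C:*/6, job_E:*/14, job_G:*/3}
Op 8: register job_F */11 -> active={job_B:*/7, job_C:*/6, job_E:*/14, job_F:*/11, job_G:*/3}
Op 9: register job_C */10 -> active={job_B:*/7, job_C:*/10, job_E:*/14, job_F:*/11, job_G:*/3}
Op 10: register job_G */4 -> active={job_B:*/7, job_C:*/10, job_E:*/14, job_F:*/11, job_G:*/4}
Op 11: register job_E */2 -> active={job_B:*/7, job_C:*/10, job_E:*/2, job_F:*/11, job_G:*/4}
  job_B: interval 7, next fire after T=172 is 175
  job_C: interval 10, next fire after T=172 is 180
  job_E: interval 2, next fire after T=172 is 174
  job_F: interval 11, next fire after T=172 is 176
  job_G: interval 4, next fire after T=172 is 176
Earliest fire time = 174 (job job_E)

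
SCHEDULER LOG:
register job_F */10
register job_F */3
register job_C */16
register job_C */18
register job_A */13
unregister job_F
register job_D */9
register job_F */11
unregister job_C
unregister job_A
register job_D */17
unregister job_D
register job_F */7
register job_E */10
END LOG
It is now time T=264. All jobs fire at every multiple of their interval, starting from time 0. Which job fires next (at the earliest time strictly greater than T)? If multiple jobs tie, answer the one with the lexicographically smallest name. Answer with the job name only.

Op 1: register job_F */10 -> active={job_F:*/10}
Op 2: register job_F */3 -> active={job_F:*/3}
Op 3: register job_C */16 -> active={job_C:*/16, job_F:*/3}
Op 4: register job_C */18 -> active={job_C:*/18, job_F:*/3}
Op 5: register job_A */13 -> active={job_A:*/13, job_C:*/18, job_F:*/3}
Op 6: unregister job_F -> active={job_A:*/13, job_C:*/18}
Op 7: register job_D */9 -> active={job_A:*/13, job_C:*/18, job_D:*/9}
Op 8: register job_F */11 -> active={job_A:*/13, job_C:*/18, job_D:*/9, job_F:*/11}
Op 9: unregister job_C -> active={job_A:*/13, job_D:*/9, job_F:*/11}
Op 10: unregister job_A -> active={job_D:*/9, job_F:*/11}
Op 11: register job_D */17 -> active={job_D:*/17, job_F:*/11}
Op 12: unregister job_D -> active={job_F:*/11}
Op 13: register job_F */7 -> active={job_F:*/7}
Op 14: register job_E */10 -> active={job_E:*/10, job_F:*/7}
  job_E: interval 10, next fire after T=264 is 270
  job_F: interval 7, next fire after T=264 is 266
Earliest = 266, winner (lex tiebreak) = job_F

Answer: job_F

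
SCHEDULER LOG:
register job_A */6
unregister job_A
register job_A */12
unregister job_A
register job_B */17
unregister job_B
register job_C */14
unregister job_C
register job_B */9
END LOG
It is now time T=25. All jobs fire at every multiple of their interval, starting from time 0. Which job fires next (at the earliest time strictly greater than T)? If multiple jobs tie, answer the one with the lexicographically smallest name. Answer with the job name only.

Answer: job_B

Derivation:
Op 1: register job_A */6 -> active={job_A:*/6}
Op 2: unregister job_A -> active={}
Op 3: register job_A */12 -> active={job_A:*/12}
Op 4: unregister job_A -> active={}
Op 5: register job_B */17 -> active={job_B:*/17}
Op 6: unregister job_B -> active={}
Op 7: register job_C */14 -> active={job_C:*/14}
Op 8: unregister job_C -> active={}
Op 9: register job_B */9 -> active={job_B:*/9}
  job_B: interval 9, next fire after T=25 is 27
Earliest = 27, winner (lex tiebreak) = job_B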